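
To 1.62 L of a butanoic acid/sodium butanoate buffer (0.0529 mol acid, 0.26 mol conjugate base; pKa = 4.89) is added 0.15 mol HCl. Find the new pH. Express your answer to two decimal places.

pH = 4.62

After neutralization: n(CH3(CH2)2COOH) = 0.203 mol, n(CH3(CH2)2COO-) = 0.11 mol.
Henderson–Hasselbalch with mole ratio 0.11/0.203: pH = 4.89 + (-0.266)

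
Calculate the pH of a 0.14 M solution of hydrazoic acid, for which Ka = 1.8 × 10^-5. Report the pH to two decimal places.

HN3 ⇌ N3- + H+
From the ICE table, Ka = x²/(0.14 − x) = 1.8 × 10^-5.
Assume x ≪ 0.14: x ≈ √(1.8 × 10^-5 × 0.14) = 1.59 × 10^-3 M
(x/C₀ = 1.1% < 5%, so the approximation holds.)
pH = −log[H+] = −log(1.59 × 10^-3) = 2.80

pH = 2.80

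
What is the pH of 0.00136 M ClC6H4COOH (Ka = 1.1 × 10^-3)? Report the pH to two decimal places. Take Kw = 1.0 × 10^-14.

ClC6H4COOH ⇌ ClC6H4COO- + H+
From the ICE table, Ka = x²/(0.00136 − x) = 1.1 × 10^-3.
The 5% rule fails; solving x² + Ka·x − Ka·C₀ = 0 exactly:
x = [−0.0011 + √(0.0011² + 5.98e-06)]/2 = 7.91 × 10^-4 M
pH = −log(7.91 × 10^-4) = 3.10

pH = 3.10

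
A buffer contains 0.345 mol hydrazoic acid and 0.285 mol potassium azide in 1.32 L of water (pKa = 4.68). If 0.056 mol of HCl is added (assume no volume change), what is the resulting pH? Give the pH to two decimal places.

pH = 4.44

Added H+ converts N3- to HN3: HN3 → 0.401 mol, N3- → 0.229 mol.
Henderson–Hasselbalch with mole ratio 0.229/0.401: pH = 4.68 + (-0.243)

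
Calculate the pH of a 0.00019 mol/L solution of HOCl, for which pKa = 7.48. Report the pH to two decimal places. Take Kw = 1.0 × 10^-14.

pH = 5.60

HOCl ⇌ OCl- + H+
Ka = 10^(−7.48) = 3.31 × 10^-8
Let x = [H+] at equilibrium. Ka = x²/(0.00019 − x).
Neglecting x in the denominator: x = √(3.31 × 10^-8 × 0.00019) = 2.51 × 10^-6 M
pH = −log(2.51 × 10^-6) = 5.60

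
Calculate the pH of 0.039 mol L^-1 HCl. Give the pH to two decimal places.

HCl is a strong acid and dissociates completely, so [H+] = 0.039 M.
pH = -log(0.039) = 1.41

pH = 1.41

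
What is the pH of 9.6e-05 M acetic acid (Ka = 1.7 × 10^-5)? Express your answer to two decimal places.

CH3COOH ⇌ CH3COO- + H+
Ka = x²/(9.6e-05 − x) = 1.7 × 10^-5
The 5% rule fails; solving x² + Ka·x − Ka·C₀ = 0 exactly:
x = (−Ka + √(Ka² + 4·Ka·C₀))/2 = 3.28 × 10^-5 M
pH = −log(3.28 × 10^-5) = 4.48

pH = 4.48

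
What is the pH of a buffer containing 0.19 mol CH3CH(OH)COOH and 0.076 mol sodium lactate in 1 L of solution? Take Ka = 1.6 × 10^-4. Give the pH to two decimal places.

pH = 3.40

pKa = −log(1.6 × 10^-4) = 3.796
Using pH = pKa + log([base]/[acid]) with [base]/[acid] = 0.076/0.19:
pH = 3.796 + (-0.398) = 3.40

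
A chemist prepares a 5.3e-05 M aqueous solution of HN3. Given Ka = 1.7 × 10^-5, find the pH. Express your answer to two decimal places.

HN3 ⇌ N3- + H+
From the ICE table, Ka = x²/(5.3e-05 − x) = 1.7 × 10^-5.
The 5% rule fails; solving x² + Ka·x − Ka·C₀ = 0 exactly:
x = (−Ka + √(Ka² + 4·Ka·C₀))/2 = 2.27 × 10^-5 M
pH = −log[H+] = −log(2.27 × 10^-5) = 4.64

pH = 4.64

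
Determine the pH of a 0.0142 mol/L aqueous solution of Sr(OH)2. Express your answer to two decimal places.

Sr(OH)2 is a strong base (each formula unit releases 2 OH-); [OH-] = 0.0284 M.
pOH = -log(0.0284) = 1.55
pH = 14.00 - 1.55 = 12.45

pH = 12.45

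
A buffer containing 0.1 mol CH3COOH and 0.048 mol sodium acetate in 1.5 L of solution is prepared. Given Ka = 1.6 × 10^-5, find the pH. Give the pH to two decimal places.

pH = 4.48

pKa = −log(1.6 × 10^-5) = 4.796
pH = pKa + log([A⁻]/[HA]) = 4.796 + log(0.048/0.1)
pH = 4.796 + (-0.319) = 4.48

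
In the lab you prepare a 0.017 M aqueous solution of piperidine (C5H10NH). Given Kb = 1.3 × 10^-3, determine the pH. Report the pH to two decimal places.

C5H10NH + H2O ⇌ C5H10NH2+ + OH-
Kb = [OH-]²/(0.017 − [OH-]) = 1.3 × 10^-3
The 5% rule fails; solving [OH-]² + Kb·[OH-] − Kb·C₀ = 0 exactly:
[OH-] = (−Kb + √(Kb² + 4·Kb·C₀))/2 = 4.10 × 10^-3 M
pOH = 2.39, so pH = 14.00 − pOH = 11.61

pH = 11.61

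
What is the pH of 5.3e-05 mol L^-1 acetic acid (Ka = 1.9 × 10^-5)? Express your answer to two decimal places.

CH3COOH ⇌ CH3COO- + H+
Let x = [H+] at equilibrium. Ka = x²/(5.3e-05 − x).
The 5% rule fails; solving x² + Ka·x − Ka·C₀ = 0 exactly:
x = [−1.9e-05 + √(1.9e-05² + 4.03e-09)]/2 = 2.36 × 10^-5 M
pH = −log(2.36 × 10^-5) = 4.63

pH = 4.63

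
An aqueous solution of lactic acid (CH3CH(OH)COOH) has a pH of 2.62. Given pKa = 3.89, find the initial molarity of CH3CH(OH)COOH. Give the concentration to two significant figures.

[H+] = 10^(-2.62) = 2.40 × 10^-3 M = x
Ka = 10^(−3.89) = 1.29 × 10^-4
Ka = x²/(C₀ − x) ⇒ C₀ = x + x²/Ka
C₀ = 2.40 × 10^-3 + (2.40 × 10^-3)²/(1.29 × 10^-4) = 4.71 × 10^-2 M

C₀ = 4.7 × 10^-2 M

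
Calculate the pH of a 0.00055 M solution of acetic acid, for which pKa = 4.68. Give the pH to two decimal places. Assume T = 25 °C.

CH3COOH ⇌ CH3COO- + H+
Ka = 10^(−4.68) = 2.09 × 10^-5
From the ICE table, Ka = [H+]²/(0.00055 − [H+]) = 2.09 × 10^-5.
[H+] is not negligible relative to C₀; solve [H+]² + 2.09e-05·[H+] − 1.15e-08 = 0.
[H+] = (−Ka + √(Ka² + 4·Ka·C₀))/2 = 9.73 × 10^-5 M
pH = −log[H+] = −log(9.73 × 10^-5) = 4.01

pH = 4.01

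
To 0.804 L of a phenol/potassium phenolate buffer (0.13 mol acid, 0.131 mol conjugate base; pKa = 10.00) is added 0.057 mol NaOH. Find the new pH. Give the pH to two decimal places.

pH = 10.41

OH- converts C6H5OH to C6H5O-: C6H5OH → 0.073 mol, C6H5O- → 0.188 mol.
pH = pKa + log(n_C6H5O-/n_C6H5OH) = 10.00 + log(0.188/0.073) = 10.00 + (+0.411)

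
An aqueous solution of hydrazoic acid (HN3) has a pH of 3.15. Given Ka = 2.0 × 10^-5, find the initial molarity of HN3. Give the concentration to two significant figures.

[H+] = 10^(-3.15) = 7.08 × 10^-4 M = x
Ka = x²/(C₀ − x) ⇒ C₀ = x + x²/Ka
C₀ = 7.08 × 10^-4 + (7.08 × 10^-4)²/(2.0 × 10^-5) = 2.58 × 10^-2 M

C₀ = 2.6 × 10^-2 M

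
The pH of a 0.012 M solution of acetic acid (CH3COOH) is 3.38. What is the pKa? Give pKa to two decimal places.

pKa = 4.82

[H+] = 10^(-3.38) = 4.17 × 10^-4 M
At equilibrium [HA] = 0.012 − 4.17 × 10^-4 = 1.16 × 10^-2 M
Ka = [H+][A-]/[HA] = (4.17 × 10^-4)² / 1.16 × 10^-2 = 1.50 × 10^-5
pKa = -log(1.50 × 10^-5) = 4.82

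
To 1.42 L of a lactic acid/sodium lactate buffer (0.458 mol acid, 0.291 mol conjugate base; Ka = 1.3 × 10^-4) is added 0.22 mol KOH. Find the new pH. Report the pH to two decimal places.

pH = 4.22

After neutralization: n(CH3CH(OH)COOH) = 0.238 mol, n(CH3CH(OH)COO-) = 0.511 mol.
pKa = −log(1.3 × 10^-4) = 3.886
Henderson–Hasselbalch with mole ratio 0.511/0.238: pH = 3.886 + (+0.332)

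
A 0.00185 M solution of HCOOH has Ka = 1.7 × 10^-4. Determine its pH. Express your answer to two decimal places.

pH = 3.32

HCOOH ⇌ HCOO- + H+
Let x = [H+] at equilibrium. Ka = x²/(0.00185 − x).
Here C₀/Ka ≈ 10.9, so the small-x approximation fails. Use the quadratic:
x = [−0.00017 + √(0.00017² + 1.26e-06)]/2 = 4.82 × 10^-4 M
pH = −log[H+] = −log(4.82 × 10^-4) = 3.32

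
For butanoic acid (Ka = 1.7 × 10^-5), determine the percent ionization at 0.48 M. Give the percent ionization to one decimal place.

CH3(CH2)2COOH ⇌ CH3(CH2)2COO- + H+; let x = [H+] at equilibrium.
x ≈ √(Ka·C₀) = √(1.7 × 10^-5 × 0.48) = 2.86 × 10^-3 M
Fraction ionized = 2.86 × 10^-3 / 0.48 = 0.0060 → 0.6%

0.6%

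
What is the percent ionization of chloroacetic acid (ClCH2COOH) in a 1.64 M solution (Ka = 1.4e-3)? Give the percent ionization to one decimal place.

2.9%

ClCH2COOH ⇌ ClCH2COO- + H+; let x = [H+] at equilibrium.
x ≈ √(Ka·C₀) = √(1.4 × 10^-3 × 1.64) = 4.79 × 10^-2 M
Fraction ionized = 4.79 × 10^-2 / 1.64 = 0.0292 → 2.9%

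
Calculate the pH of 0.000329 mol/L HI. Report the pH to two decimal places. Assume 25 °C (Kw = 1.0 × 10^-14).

HI is a strong acid and dissociates completely, so [H+] = 0.000329 M.
pH = -log(0.000329) = 3.48

pH = 3.48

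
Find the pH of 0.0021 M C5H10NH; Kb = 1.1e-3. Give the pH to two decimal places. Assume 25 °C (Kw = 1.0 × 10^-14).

C5H10NH + H2O ⇌ C5H10NH2+ + OH-
Kb = [OH-]²/(0.0021 − [OH-]) = 1.1 × 10^-3
[OH-] is not negligible relative to C₀; solve [OH-]² + 0.0011·[OH-] − 2.31e-06 = 0.
[OH-] = [−0.0011 + √(0.0011² + 9.24e-06)]/2 = 1.07 × 10^-3 M
pOH = 2.97, so pH = 14.00 − pOH = 11.03

pH = 11.03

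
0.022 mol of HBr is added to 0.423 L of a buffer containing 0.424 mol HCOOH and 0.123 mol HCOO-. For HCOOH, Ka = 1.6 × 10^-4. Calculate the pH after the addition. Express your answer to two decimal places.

pH = 3.15

After neutralization: n(HCOOH) = 0.446 mol, n(HCOO-) = 0.101 mol.
pKa = −log(1.6 × 10^-4) = 3.796
pH = pKa + log(n_HCOO-/n_HCOOH) = 3.796 + log(0.101/0.446) = 3.796 + (-0.645)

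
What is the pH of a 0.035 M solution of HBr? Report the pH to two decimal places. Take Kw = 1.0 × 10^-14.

pH = 1.46

HBr is a strong acid and dissociates completely, so [H+] = 0.035 M.
pH = -log(0.035) = 1.46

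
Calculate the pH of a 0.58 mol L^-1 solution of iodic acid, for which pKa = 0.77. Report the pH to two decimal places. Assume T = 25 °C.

pH = 0.62

HIO3 ⇌ IO3- + H+
Ka = 10^(−0.77) = 1.70 × 10^-1
From the ICE table, Ka = x²/(0.58 − x) = 1.70 × 10^-1.
The 5% rule fails; solving x² + Ka·x − Ka·C₀ = 0 exactly:
x = [−0.17 + √(0.17² + 0.394)]/2 = 2.40 × 10^-1 M
pH = −log[H+] = −log(2.40 × 10^-1) = 0.62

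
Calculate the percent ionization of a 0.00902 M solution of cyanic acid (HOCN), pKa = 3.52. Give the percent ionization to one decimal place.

HOCN ⇌ OCN- + H+; let x = [H+] at equilibrium.
Ka = 10^(−3.52) = 3.02 × 10^-4
Solve x² + 0.000302x − 2.72e-06 = 0 → x = 1.51 × 10^-3 M
Fraction ionized = 1.51 × 10^-3 / 0.00902 = 0.1674 → 16.7%

16.7%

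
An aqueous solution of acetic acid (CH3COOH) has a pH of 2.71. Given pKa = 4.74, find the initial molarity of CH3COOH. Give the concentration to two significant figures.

[H+] = 10^(-2.71) = 1.95 × 10^-3 M = x
Ka = 10^(−4.74) = 1.82 × 10^-5
Ka = x²/(C₀ − x) ⇒ C₀ = x + x²/Ka
C₀ = 1.95 × 10^-3 + (1.95 × 10^-3)²/(1.82 × 10^-5) = 2.11 × 10^-1 M

C₀ = 2.1 × 10^-1 M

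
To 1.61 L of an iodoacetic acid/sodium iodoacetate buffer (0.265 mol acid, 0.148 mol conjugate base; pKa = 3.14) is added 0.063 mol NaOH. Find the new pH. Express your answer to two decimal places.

OH- converts ICH2COOH to ICH2COO-: ICH2COOH → 0.202 mol, ICH2COO- → 0.211 mol.
pH = pKa + log(n_ICH2COO-/n_ICH2COOH) = 3.14 + log(0.211/0.202) = 3.14 + (+0.019)

pH = 3.16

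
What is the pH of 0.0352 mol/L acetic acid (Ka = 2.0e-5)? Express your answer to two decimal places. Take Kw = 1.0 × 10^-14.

pH = 3.08

CH3COOH ⇌ CH3COO- + H+
From the ICE table, Ka = [H+]²/(0.0352 − [H+]) = 2.0 × 10^-5.
Neglecting [H+] in the denominator: [H+] = √(2.0 × 10^-5 × 0.0352) = 8.39 × 10^-4 M
Check: 2.4% ionized — well under 5%, approximation valid.
pH = −log(8.39 × 10^-4) = 3.08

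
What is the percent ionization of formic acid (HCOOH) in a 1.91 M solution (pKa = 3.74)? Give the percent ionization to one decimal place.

HCOOH ⇌ HCOO- + H+; let x = [H+] at equilibrium.
Ka = 10^(−3.74) = 1.82 × 10^-4
x ≈ √(Ka·C₀) = √(1.82 × 10^-4 × 1.91) = 1.86 × 10^-2 M
Fraction ionized = 1.86 × 10^-2 / 1.91 = 0.0097 → 1.0%

1.0%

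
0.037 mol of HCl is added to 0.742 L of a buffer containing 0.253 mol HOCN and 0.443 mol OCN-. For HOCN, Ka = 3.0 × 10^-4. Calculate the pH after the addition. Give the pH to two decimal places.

Added H+ converts OCN- to HOCN: HOCN → 0.29 mol, OCN- → 0.406 mol.
pKa = −log(3.0 × 10^-4) = 3.523
Henderson–Hasselbalch with mole ratio 0.406/0.29: pH = 3.523 + (+0.146)

pH = 3.67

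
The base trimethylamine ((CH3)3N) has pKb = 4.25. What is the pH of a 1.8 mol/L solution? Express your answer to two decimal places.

(CH3)3N + H2O ⇌ (CH3)3NH+ + OH-
Kb = 10^(−4.25) = 5.62 × 10^-5
Kb = [OH-]²/(1.8 − [OH-]) = 5.62 × 10^-5
Since Kb ≪ C₀, [OH-] ≈ √(Kb·C₀) = 1.01 × 10^-2 M.
Check: 0.56% ionized — well under 5%, approximation valid.
pOH = −log(1.01 × 10^-2) = 2.00; pH = 14.00 − 2.00 = 12.00

pH = 12.00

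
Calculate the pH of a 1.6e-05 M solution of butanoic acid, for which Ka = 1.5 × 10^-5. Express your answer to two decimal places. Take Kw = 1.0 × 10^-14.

pH = 5.01

CH3(CH2)2COOH ⇌ CH3(CH2)2COO- + H+
Let x = [H+] at equilibrium. Ka = x²/(1.6e-05 − x).
The 5% rule fails; solving x² + Ka·x − Ka·C₀ = 0 exactly:
x = [−1.5e-05 + √(1.5e-05² + 9.6e-10)]/2 = 9.71 × 10^-6 M
pH = −log(9.71 × 10^-6) = 5.01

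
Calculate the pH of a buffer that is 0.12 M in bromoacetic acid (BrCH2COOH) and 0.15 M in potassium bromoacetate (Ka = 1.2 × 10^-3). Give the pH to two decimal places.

pH = 3.02

pKa = −log(1.2 × 10^-3) = 2.921
pH = pKa + log([A⁻]/[HA]) = 2.921 + log(0.15/0.12)
pH = 2.921 + (+0.097) = 3.02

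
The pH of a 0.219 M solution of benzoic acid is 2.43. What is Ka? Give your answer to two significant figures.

[H+] = 10^(-2.43) = 3.72 × 10^-3 M
At equilibrium [HA] = 0.219 − 3.72 × 10^-3 = 2.15 × 10^-1 M
Ka = [H+][A-]/[HA] = (3.72 × 10^-3)² / 2.15 × 10^-1 = 6.4 × 10^-5

Ka = 6.4 × 10^-5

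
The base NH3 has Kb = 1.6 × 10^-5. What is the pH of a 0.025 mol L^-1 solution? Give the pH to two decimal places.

pH = 10.80

NH3 + H2O ⇌ NH4+ + OH-
Kb = [OH-]²/(0.025 − [OH-]) = 1.6 × 10^-5
Neglecting [OH-] in the denominator: [OH-] = √(1.6 × 10^-5 × 0.025) = 6.32 × 10^-4 M
pOH = 3.20, so pH = 14.00 − pOH = 10.80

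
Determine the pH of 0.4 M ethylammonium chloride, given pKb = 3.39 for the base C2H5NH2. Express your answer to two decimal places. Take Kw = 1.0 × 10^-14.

pH = 5.50

C2H5NH3+ is the conjugate acid of the weak base C2H5NH2.
Kb = 10^(−3.39) = 4.07 × 10^-4
Ka = Kw/Kb = 1.0×10^-14 / 4.07 × 10^-4 = 2.46 × 10^-11
Let x = [H+] at equilibrium. Ka = x²/(0.4 − x).
Assume x ≪ 0.4: x ≈ √(2.46 × 10^-11 × 0.4) = 3.14 × 10^-6 M
pH = −log[H+] = −log(3.14 × 10^-6) = 5.50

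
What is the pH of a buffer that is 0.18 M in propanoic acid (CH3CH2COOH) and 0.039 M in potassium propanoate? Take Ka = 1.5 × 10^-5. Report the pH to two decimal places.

pH = 4.16

pKa = −log(1.5 × 10^-5) = 4.824
Henderson–Hasselbalch: pH = pKa + log([CH3CH2COO-]/[CH3CH2COOH]) = 4.824 + log(0.039/0.18)
pH = 4.824 + (-0.664) = 4.16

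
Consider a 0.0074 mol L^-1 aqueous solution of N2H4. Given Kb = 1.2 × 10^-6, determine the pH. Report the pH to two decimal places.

pH = 9.97

N2H4 + H2O ⇌ N2H5+ + OH-
From the ICE table, Kb = x²/(0.0074 − x) = 1.2 × 10^-6.
Assume x ≪ 0.0074: x ≈ √(1.2 × 10^-6 × 0.0074) = 9.42 × 10^-5 M
pOH = −log(9.42 × 10^-5) = 4.03; pH = 14.00 − 4.03 = 9.97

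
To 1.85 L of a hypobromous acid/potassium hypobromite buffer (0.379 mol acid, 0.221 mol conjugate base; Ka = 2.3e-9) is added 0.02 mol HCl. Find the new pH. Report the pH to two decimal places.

pH = 8.34

After neutralization: n(HOBr) = 0.399 mol, n(OBr-) = 0.201 mol.
pKa = −log(2.3 × 10^-9) = 8.638
pH = pKa + log([A⁻]/[HA]) = 8.638 + log(0.201/0.399) = 8.638 -0.298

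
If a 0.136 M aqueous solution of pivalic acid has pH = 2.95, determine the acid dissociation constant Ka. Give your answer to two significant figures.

Ka = 9.3 × 10^-6

[H+] = 10^(-2.95) = 1.12 × 10^-3 M
At equilibrium [HA] = 0.136 − 1.12 × 10^-3 = 1.35 × 10^-1 M
Ka = [H+][A-]/[HA] = (1.12 × 10^-3)² / 1.35 × 10^-1 = 9.3 × 10^-6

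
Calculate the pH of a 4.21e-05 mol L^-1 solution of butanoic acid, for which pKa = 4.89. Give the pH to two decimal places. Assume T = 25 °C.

CH3(CH2)2COOH ⇌ CH3(CH2)2COO- + H+
Ka = 10^(−4.89) = 1.29 × 10^-5
From the ICE table, Ka = x²/(4.21e-05 − x) = 1.29 × 10^-5.
The 5% rule fails; solving x² + Ka·x − Ka·C₀ = 0 exactly:
x = [−1.29e-05 + √(1.29e-05² + 2.17e-09)]/2 = 1.77 × 10^-5 M
pH = −log[H+] = −log(1.77 × 10^-5) = 4.75

pH = 4.75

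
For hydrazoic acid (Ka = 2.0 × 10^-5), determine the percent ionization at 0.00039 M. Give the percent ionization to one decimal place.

HN3 ⇌ N3- + H+; let x = [H+] at equilibrium.
Ka = x²/(C₀ − x); solving the quadratic gives x = 7.89 × 10^-5 M.
% ionization = x/C₀ × 100% = 7.89 × 10^-5/0.00039 × 100% = 20.2%

20.2%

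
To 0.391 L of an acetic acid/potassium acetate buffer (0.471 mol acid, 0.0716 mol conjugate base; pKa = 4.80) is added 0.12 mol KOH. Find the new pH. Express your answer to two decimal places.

pH = 4.54

OH- converts CH3COOH to CH3COO-: CH3COOH → 0.351 mol, CH3COO- → 0.192 mol.
pH = pKa + log(n_CH3COO-/n_CH3COOH) = 4.80 + log(0.192/0.351) = 4.80 + (-0.262)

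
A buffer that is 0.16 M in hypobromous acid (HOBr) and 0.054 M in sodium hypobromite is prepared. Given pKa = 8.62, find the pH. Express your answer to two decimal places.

pH = 8.15

Using pH = pKa + log([base]/[acid]) with [base]/[acid] = 0.054/0.16:
pH = 8.62 + (-0.472) = 8.15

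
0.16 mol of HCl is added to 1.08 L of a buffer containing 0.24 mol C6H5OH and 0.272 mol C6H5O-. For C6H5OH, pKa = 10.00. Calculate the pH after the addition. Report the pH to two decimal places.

After neutralization: n(C6H5OH) = 0.4 mol, n(C6H5O-) = 0.112 mol.
pH = pKa + log(n_C6H5O-/n_C6H5OH) = 10.00 + log(0.112/0.4) = 10.00 + (-0.553)

pH = 9.45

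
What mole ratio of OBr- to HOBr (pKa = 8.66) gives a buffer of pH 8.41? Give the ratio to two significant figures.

ratio = 0.56

pH = pKa + log(r) ⇒ log(r) = 8.41 − 8.66 = -0.25
r = [OBr-]/[HOBr] = 10^(-0.25) = 0.562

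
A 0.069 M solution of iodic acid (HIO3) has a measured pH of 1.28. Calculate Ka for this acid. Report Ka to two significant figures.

Ka = 1.7 × 10^-1

[H+] = 10^(-1.28) = 5.25 × 10^-2 M
At equilibrium [HA] = 0.069 − 5.25 × 10^-2 = 1.65 × 10^-2 M
Ka = [H+][A-]/[HA] = (5.25 × 10^-2)² / 1.65 × 10^-2 = 1.7 × 10^-1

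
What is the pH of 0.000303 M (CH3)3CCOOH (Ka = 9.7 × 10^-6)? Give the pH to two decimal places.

pH = 4.30

(CH3)3CCOOH ⇌ (CH3)3CCOO- + H+
Ka = x²/(0.000303 − x) = 9.7 × 10^-6
The 5% rule fails; solving x² + Ka·x − Ka·C₀ = 0 exactly:
x = (−Ka + √(Ka² + 4·Ka·C₀))/2 = 4.96 × 10^-5 M
pH = −log[H+] = −log(4.96 × 10^-5) = 4.30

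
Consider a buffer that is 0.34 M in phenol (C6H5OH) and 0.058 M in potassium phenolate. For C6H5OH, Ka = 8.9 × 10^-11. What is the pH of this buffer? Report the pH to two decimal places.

pKa = −log(8.9 × 10^-11) = 10.051
Henderson–Hasselbalch: pH = pKa + log([C6H5O-]/[C6H5OH]) = 10.051 + log(0.058/0.34)
pH = 10.051 + (-0.768) = 9.28

pH = 9.28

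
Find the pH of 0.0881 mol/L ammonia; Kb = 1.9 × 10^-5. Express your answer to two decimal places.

NH3 + H2O ⇌ NH4+ + OH-
Kb = [OH-]²/(0.0881 − [OH-]) = 1.9 × 10^-5
Since Kb ≪ C₀, [OH-] ≈ √(Kb·C₀) = 1.29 × 10^-3 M.
([OH-]/C₀ = 1.5% < 5%, so the approximation holds.)
pOH = 2.89, so pH = 14.00 − pOH = 11.11

pH = 11.11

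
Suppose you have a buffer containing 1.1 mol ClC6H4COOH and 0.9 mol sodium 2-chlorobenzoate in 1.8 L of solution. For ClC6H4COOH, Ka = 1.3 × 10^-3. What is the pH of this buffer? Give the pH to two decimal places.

pKa = −log(1.3 × 10^-3) = 2.886
pH = pKa + log([A⁻]/[HA]) = 2.886 + log(0.9/1.1)
pH = 2.886 + (-0.087) = 2.80

pH = 2.80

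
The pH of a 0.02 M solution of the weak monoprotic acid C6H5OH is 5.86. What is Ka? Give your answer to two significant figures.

[H+] = 10^(-5.86) = 1.38 × 10^-6 M
At equilibrium [HA] = 0.02 − 1.38 × 10^-6 = 2.00 × 10^-2 M
Ka = [H+][A-]/[HA] = (1.38 × 10^-6)² / 2.00 × 10^-2 = 9.5 × 10^-11

Ka = 9.5 × 10^-11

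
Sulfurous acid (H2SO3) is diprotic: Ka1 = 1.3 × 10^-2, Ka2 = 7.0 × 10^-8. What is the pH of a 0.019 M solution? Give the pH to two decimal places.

pH = 1.98

Since Ka1 ≫ Ka2, the first ionization dominates [H+].
Ka1 = x²/(0.019 − x) = 1.3 × 10^-2
Solving the quadratic: x = (−Ka1 + √(Ka1² + 4·Ka1·C₀))/2 = 1.05 × 10^-2 M
pH = −log(1.05 × 10^-2) = 1.98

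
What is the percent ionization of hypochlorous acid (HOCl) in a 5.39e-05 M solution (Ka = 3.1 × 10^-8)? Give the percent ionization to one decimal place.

2.4%

HOCl ⇌ OCl- + H+; let x = [H+] at equilibrium.
x ≈ √(Ka·C₀) = √(3.1 × 10^-8 × 5.39e-05) = 1.29 × 10^-6 M
Fraction ionized = 1.29 × 10^-6 / 5.39e-05 = 0.0239 → 2.4%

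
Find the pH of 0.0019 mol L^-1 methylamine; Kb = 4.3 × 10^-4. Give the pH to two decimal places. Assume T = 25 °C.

pH = 10.85

CH3NH2 + H2O ⇌ CH3NH3+ + OH-
Kb = [OH-]²/(0.0019 − [OH-]) = 4.3 × 10^-4
[OH-] is not negligible relative to C₀; solve [OH-]² + 0.00043·[OH-] − 8.17e-07 = 0.
[OH-] = [−0.00043 + √(0.00043² + 3.27e-06)]/2 = 7.14 × 10^-4 M
pOH = 3.15, so pH = 14.00 − pOH = 10.85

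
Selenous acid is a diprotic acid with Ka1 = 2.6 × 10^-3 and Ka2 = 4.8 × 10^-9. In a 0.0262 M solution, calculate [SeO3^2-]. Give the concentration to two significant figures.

First ionization gives [H+] ≈ [HSeO3-] = 7.06 × 10^-3 M.
Second step: Ka2 = [H+][SeO3^2-]/[HSeO3-] ≈ [SeO3^2-] (since [H+] ≈ [HSeO3-]).
So [SeO3^2-] ≈ Ka2.

4.8 × 10^-9 M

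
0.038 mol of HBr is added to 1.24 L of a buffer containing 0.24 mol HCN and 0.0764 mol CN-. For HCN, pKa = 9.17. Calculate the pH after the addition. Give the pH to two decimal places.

pH = 8.31

After neutralization: n(HCN) = 0.278 mol, n(CN-) = 0.0384 mol.
Henderson–Hasselbalch with mole ratio 0.0384/0.278: pH = 9.17 + (-0.860)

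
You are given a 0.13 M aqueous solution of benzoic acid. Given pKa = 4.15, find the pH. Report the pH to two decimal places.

C6H5COOH ⇌ C6H5COO- + H+
Ka = 10^(−4.15) = 7.08 × 10^-5
Ka = [H+]²/(0.13 − [H+]) = 7.08 × 10^-5
Since Ka ≪ C₀, [H+] ≈ √(Ka·C₀) = 3.03 × 10^-3 M.
([H+]/C₀ = 2.3% < 5%, so the approximation holds.)
pH = −log[H+] = −log(3.03 × 10^-3) = 2.52

pH = 2.52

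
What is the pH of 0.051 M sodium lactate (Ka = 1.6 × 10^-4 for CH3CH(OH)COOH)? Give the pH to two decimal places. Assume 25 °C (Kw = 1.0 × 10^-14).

CH3CH(OH)COO- is the conjugate base of the weak acid CH3CH(OH)COOH.
Kb = Kw/Ka = 1.0×10^-14 / 1.6 × 10^-4 = 6.25 × 10^-11
Kb = [OH-]²/(0.051 − [OH-]) = 6.25 × 10^-11
Assume [OH-] ≪ 0.051: [OH-] ≈ √(6.25 × 10^-11 × 0.051) = 1.79 × 10^-6 M
pOH = 5.75, so pH = 14.00 − pOH = 8.25

pH = 8.25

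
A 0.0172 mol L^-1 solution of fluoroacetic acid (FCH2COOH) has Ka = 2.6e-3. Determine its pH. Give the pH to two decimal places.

pH = 2.26

FCH2COOH ⇌ FCH2COO- + H+
From the ICE table, Ka = [H+]²/(0.0172 − [H+]) = 2.6 × 10^-3.
The 5% rule fails; solving [H+]² + Ka·[H+] − Ka·C₀ = 0 exactly:
[H+] = (−Ka + √(Ka² + 4·Ka·C₀))/2 = 5.51 × 10^-3 M
pH = −log[H+] = −log(5.51 × 10^-3) = 2.26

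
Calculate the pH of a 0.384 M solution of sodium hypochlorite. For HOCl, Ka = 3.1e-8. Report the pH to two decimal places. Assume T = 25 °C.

pH = 10.55

OCl- is the conjugate base of the weak acid HOCl.
Kb = Kw/Ka = 1.0×10^-14 / 3.1 × 10^-8 = 3.23 × 10^-7
From the ICE table, Kb = [OH-]²/(0.384 − [OH-]) = 3.23 × 10^-7.
Since Kb ≪ C₀, [OH-] ≈ √(Kb·C₀) = 3.52 × 10^-4 M.
pOH = 3.45, so pH = 14.00 − pOH = 10.55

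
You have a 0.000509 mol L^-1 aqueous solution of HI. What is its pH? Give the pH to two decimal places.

HI is a strong acid and dissociates completely, so [H+] = 0.000509 M.
pH = -log(0.000509) = 3.29

pH = 3.29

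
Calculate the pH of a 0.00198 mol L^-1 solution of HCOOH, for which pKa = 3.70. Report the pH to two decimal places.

pH = 3.27

HCOOH ⇌ HCOO- + H+
Ka = 10^(−3.70) = 2.00 × 10^-4
Ka = [H+]²/(0.00198 − [H+]) = 2.00 × 10^-4
[H+] is not negligible relative to C₀; solve [H+]² + 0.0002·[H+] − 3.96e-07 = 0.
[H+] = [−0.0002 + √(0.0002² + 1.58e-06)]/2 = 5.37 × 10^-4 M
pH = −log(5.37 × 10^-4) = 3.27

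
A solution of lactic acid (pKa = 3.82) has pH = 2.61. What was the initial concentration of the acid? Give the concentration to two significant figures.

C₀ = 4.2 × 10^-2 M

[H+] = 10^(-2.61) = 2.45 × 10^-3 M = x
Ka = 10^(−3.82) = 1.51 × 10^-4
Ka = x²/(C₀ − x) ⇒ C₀ = x + x²/Ka
C₀ = 2.45 × 10^-3 + (2.45 × 10^-3)²/(1.51 × 10^-4) = 4.22 × 10^-2 M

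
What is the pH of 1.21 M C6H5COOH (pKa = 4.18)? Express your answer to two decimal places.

C6H5COOH ⇌ C6H5COO- + H+
Ka = 10^(−4.18) = 6.61 × 10^-5
Ka = x²/(1.21 − x) = 6.61 × 10^-5
Since Ka ≪ C₀, x ≈ √(Ka·C₀) = 8.94 × 10^-3 M.
pH = −log(8.94 × 10^-3) = 2.05

pH = 2.05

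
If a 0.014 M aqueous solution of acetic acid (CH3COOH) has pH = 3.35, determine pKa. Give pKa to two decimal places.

[H+] = 10^(-3.35) = 4.47 × 10^-4 M
At equilibrium [HA] = 0.014 − 4.47 × 10^-4 = 1.36 × 10^-2 M
Ka = [H+][A-]/[HA] = (4.47 × 10^-4)² / 1.36 × 10^-2 = 1.47 × 10^-5
pKa = -log(1.47 × 10^-5) = 4.83

pKa = 4.83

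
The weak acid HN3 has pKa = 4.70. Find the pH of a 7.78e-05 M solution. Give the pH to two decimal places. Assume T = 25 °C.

pH = 4.51

HN3 ⇌ N3- + H+
Ka = 10^(−4.70) = 2.00 × 10^-5
From the ICE table, Ka = [H+]²/(7.78e-05 − [H+]) = 2.00 × 10^-5.
[H+] is not negligible relative to C₀; solve [H+]² + 2e-05·[H+] − 1.56e-09 = 0.
[H+] = (−Ka + √(Ka² + 4·Ka·C₀))/2 = 3.07 × 10^-5 M
pH = −log(3.07 × 10^-5) = 4.51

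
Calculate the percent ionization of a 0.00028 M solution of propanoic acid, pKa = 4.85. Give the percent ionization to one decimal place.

CH3CH2COOH ⇌ CH3CH2COO- + H+; let x = [H+] at equilibrium.
Ka = 10^(−4.85) = 1.41 × 10^-5
Solve x² + 1.41e-05x − 3.95e-09 = 0 → x = 5.62 × 10^-5 M
% ionization = x/C₀ × 100% = 5.62 × 10^-5/0.00028 × 100% = 20.1%

20.1%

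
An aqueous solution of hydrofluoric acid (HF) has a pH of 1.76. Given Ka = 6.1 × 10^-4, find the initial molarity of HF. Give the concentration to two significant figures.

C₀ = 5.1 × 10^-1 M

[H+] = 10^(-1.76) = 1.74 × 10^-2 M = x
Ka = x²/(C₀ − x) ⇒ C₀ = x + x²/Ka
C₀ = 1.74 × 10^-2 + (1.74 × 10^-2)²/(6.1 × 10^-4) = 5.14 × 10^-1 M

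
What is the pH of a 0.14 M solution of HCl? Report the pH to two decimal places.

pH = 0.85

HCl is a strong acid and dissociates completely, so [H+] = 0.14 M.
pH = -log(0.14) = 0.85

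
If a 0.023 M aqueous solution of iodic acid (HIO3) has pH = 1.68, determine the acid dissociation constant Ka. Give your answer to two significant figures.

Ka = 2.1 × 10^-1

[H+] = 10^(-1.68) = 2.09 × 10^-2 M
At equilibrium [HA] = 0.023 − 2.09 × 10^-2 = 2.10 × 10^-3 M
Ka = [H+][A-]/[HA] = (2.09 × 10^-2)² / 2.10 × 10^-3 = 2.1 × 10^-1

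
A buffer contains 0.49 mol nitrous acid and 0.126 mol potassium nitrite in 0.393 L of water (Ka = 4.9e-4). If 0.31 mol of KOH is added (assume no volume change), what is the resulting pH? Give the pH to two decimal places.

pH = 3.69

After neutralization: n(HNO2) = 0.18 mol, n(NO2-) = 0.436 mol.
pKa = −log(4.9 × 10^-4) = 3.310
Henderson–Hasselbalch with mole ratio 0.436/0.18: pH = 3.310 + (+0.384)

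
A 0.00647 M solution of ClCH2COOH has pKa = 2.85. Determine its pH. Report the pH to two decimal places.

pH = 2.62

ClCH2COOH ⇌ ClCH2COO- + H+
Ka = 10^(−2.85) = 1.41 × 10^-3
From the ICE table, Ka = [H+]²/(0.00647 − [H+]) = 1.41 × 10^-3.
[H+] is not negligible relative to C₀; solve [H+]² + 0.00141·[H+] − 9.12e-06 = 0.
[H+] = [−0.00141 + √(0.00141² + 3.65e-05)]/2 = 2.40 × 10^-3 M
pH = −log(2.40 × 10^-3) = 2.62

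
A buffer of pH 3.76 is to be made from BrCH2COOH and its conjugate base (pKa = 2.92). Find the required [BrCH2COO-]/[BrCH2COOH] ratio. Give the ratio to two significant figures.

ratio = 6.9

pH = pKa + log(r) ⇒ log(r) = 3.76 − 2.92 = +0.84
r = [BrCH2COO-]/[BrCH2COOH] = 10^(+0.84) = 6.92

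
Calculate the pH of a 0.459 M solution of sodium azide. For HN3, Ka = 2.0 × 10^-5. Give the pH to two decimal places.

N3- is the conjugate base of the weak acid HN3.
Kb = Kw/Ka = 1.0×10^-14 / 2.0 × 10^-5 = 5.00 × 10^-10
From the ICE table, Kb = [OH-]²/(0.459 − [OH-]) = 5.00 × 10^-10.
Since Kb ≪ C₀, [OH-] ≈ √(Kb·C₀) = 1.51 × 10^-5 M.
Check: 0.0033% ionized — well under 5%, approximation valid.
pOH = −log(1.51 × 10^-5) = 4.82; pH = 14.00 − 4.82 = 9.18

pH = 9.18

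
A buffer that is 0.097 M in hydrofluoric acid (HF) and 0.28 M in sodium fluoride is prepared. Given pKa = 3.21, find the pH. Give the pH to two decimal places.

pH = 3.67

Henderson–Hasselbalch: pH = pKa + log([F-]/[HF]) = 3.21 + log(0.28/0.097)
pH = 3.21 + (+0.460) = 3.67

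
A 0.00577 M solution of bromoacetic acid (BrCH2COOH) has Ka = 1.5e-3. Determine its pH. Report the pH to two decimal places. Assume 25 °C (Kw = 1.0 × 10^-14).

pH = 2.64

BrCH2COOH ⇌ BrCH2COO- + H+
From the ICE table, Ka = [H+]²/(0.00577 − [H+]) = 1.5 × 10^-3.
Here C₀/Ka ≈ 3.85, so the small-[H+] approximation fails. Use the quadratic:
[H+] = [−0.0015 + √(0.0015² + 3.46e-05)]/2 = 2.29 × 10^-3 M
pH = −log[H+] = −log(2.29 × 10^-3) = 2.64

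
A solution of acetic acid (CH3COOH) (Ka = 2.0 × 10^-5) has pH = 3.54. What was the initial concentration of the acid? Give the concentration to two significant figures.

C₀ = 4.4 × 10^-3 M

[H+] = 10^(-3.54) = 2.88 × 10^-4 M = x
Ka = x²/(C₀ − x) ⇒ C₀ = x + x²/Ka
C₀ = 2.88 × 10^-4 + (2.88 × 10^-4)²/(2.0 × 10^-5) = 4.44 × 10^-3 M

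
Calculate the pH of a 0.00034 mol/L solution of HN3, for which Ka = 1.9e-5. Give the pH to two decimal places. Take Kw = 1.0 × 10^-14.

HN3 ⇌ N3- + H+
From the ICE table, Ka = [H+]²/(0.00034 − [H+]) = 1.9 × 10^-5.
[H+] is not negligible relative to C₀; solve [H+]² + 1.9e-05·[H+] − 6.46e-09 = 0.
[H+] = [−1.9e-05 + √(1.9e-05² + 2.58e-08)]/2 = 7.14 × 10^-5 M
pH = −log(7.14 × 10^-5) = 4.15

pH = 4.15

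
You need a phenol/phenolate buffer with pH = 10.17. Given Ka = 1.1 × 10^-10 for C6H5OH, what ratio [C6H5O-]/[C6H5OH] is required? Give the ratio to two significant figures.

ratio = 1.6

pKa = -log(1.1 × 10^-10) = 9.959
pH = pKa + log(r) ⇒ log(r) = 10.17 − 9.959 = +0.211
r = [C6H5O-]/[C6H5OH] = 10^(+0.211) = 1.63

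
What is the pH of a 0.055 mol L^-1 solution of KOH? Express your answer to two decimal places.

KOH is a strong base; [OH-] = 0.055 M.
pOH = -log(0.055) = 1.26
pH = 14.00 - 1.26 = 12.74

pH = 12.74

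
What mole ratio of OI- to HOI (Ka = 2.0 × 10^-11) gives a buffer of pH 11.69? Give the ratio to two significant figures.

pKa = -log(2.0 × 10^-11) = 10.699
pH = pKa + log(r) ⇒ log(r) = 11.69 − 10.699 = +0.991
r = [OI-]/[HOI] = 10^(+0.991) = 9.79

ratio = 9.8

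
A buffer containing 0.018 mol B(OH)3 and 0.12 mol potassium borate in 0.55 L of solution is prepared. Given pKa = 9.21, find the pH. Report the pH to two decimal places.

Henderson–Hasselbalch: pH = pKa + log([B(OH)4-]/[B(OH)3]) = 9.21 + log(0.12/0.018)
pH = 9.21 + (+0.824) = 10.03

pH = 10.03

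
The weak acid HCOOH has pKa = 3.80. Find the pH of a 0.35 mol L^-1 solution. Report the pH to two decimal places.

HCOOH ⇌ HCOO- + H+
Ka = 10^(−3.80) = 1.58 × 10^-4
Ka = x²/(0.35 − x) = 1.58 × 10^-4
Assume x ≪ 0.35: x ≈ √(1.58 × 10^-4 × 0.35) = 7.44 × 10^-3 M
(x/C₀ = 2.1% < 5%, so the approximation holds.)
pH = −log[H+] = −log(7.44 × 10^-3) = 2.13

pH = 2.13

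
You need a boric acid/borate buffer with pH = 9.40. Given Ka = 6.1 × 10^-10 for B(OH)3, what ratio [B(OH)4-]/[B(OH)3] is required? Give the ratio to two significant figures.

ratio = 1.5

pKa = -log(6.1 × 10^-10) = 9.215
pH = pKa + log(r) ⇒ log(r) = 9.40 − 9.215 = +0.185
r = [B(OH)4-]/[B(OH)3] = 10^(+0.185) = 1.53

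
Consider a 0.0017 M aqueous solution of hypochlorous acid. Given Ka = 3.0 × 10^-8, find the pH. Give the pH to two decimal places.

pH = 5.15

HOCl ⇌ OCl- + H+
Let x = [H+] at equilibrium. Ka = x²/(0.0017 − x).
Assume x ≪ 0.0017: x ≈ √(3.0 × 10^-8 × 0.0017) = 7.14 × 10^-6 M
Check: 0.42% ionized — well under 5%, approximation valid.
pH = −log(7.14 × 10^-6) = 5.15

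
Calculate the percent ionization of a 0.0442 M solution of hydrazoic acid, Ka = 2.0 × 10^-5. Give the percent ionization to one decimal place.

HN3 ⇌ N3- + H+; let x = [H+] at equilibrium.
x ≈ √(Ka·C₀) = √(2.0 × 10^-5 × 0.0442) = 9.40 × 10^-4 M
% ionization = x/C₀ × 100% = 9.40 × 10^-4/0.0442 × 100% = 2.1%

2.1%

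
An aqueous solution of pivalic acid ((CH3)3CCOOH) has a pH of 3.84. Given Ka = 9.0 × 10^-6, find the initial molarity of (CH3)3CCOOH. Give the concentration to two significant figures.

C₀ = 2.5 × 10^-3 M

[H+] = 10^(-3.84) = 1.45 × 10^-4 M = x
Ka = x²/(C₀ − x) ⇒ C₀ = x + x²/Ka
C₀ = 1.45 × 10^-4 + (1.45 × 10^-4)²/(9.0 × 10^-6) = 2.48 × 10^-3 M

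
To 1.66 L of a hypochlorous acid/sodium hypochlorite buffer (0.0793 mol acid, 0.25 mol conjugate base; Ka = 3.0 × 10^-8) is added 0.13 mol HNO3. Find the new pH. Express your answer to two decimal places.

After neutralization: n(HOCl) = 0.209 mol, n(OCl-) = 0.12 mol.
pKa = −log(3.0 × 10^-8) = 7.523
pH = pKa + log([A⁻]/[HA]) = 7.523 + log(0.12/0.209) = 7.523 -0.241

pH = 7.28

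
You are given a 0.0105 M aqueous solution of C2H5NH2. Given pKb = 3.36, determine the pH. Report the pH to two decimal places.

pH = 11.29

C2H5NH2 + H2O ⇌ C2H5NH3+ + OH-
Kb = 10^(−3.36) = 4.37 × 10^-4
Kb = x²/(0.0105 − x) = 4.37 × 10^-4
x is not negligible relative to C₀; solve x² + 0.000437·x − 4.59e-06 = 0.
x = [−0.000437 + √(0.000437² + 1.84e-05)]/2 = 1.93 × 10^-3 M
pOH = 2.71, so pH = 14.00 − pOH = 11.29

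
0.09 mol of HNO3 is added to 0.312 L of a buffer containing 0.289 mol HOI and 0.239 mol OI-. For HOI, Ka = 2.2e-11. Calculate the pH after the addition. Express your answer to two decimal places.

Added H+ converts OI- to HOI: HOI → 0.379 mol, OI- → 0.149 mol.
pKa = −log(2.2 × 10^-11) = 10.658
pH = pKa + log([A⁻]/[HA]) = 10.658 + log(0.149/0.379) = 10.658 -0.405

pH = 10.25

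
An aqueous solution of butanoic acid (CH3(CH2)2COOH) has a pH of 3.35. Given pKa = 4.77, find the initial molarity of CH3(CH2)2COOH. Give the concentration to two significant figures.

[H+] = 10^(-3.35) = 4.47 × 10^-4 M = x
Ka = 10^(−4.77) = 1.70 × 10^-5
Ka = x²/(C₀ − x) ⇒ C₀ = x + x²/Ka
C₀ = 4.47 × 10^-4 + (4.47 × 10^-4)²/(1.70 × 10^-5) = 1.22 × 10^-2 M

C₀ = 1.2 × 10^-2 M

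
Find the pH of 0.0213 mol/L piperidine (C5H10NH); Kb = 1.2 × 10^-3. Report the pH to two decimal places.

C5H10NH + H2O ⇌ C5H10NH2+ + OH-
From the ICE table, Kb = x²/(0.0213 − x) = 1.2 × 10^-3.
x is not negligible relative to C₀; solve x² + 0.0012·x − 2.56e-05 = 0.
x = (−Kb + √(Kb² + 4·Kb·C₀))/2 = 4.49 × 10^-3 M
pOH = 2.35, so pH = 14.00 − pOH = 11.65

pH = 11.65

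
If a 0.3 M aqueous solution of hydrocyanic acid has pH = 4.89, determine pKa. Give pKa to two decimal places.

[H+] = 10^(-4.89) = 1.29 × 10^-5 M
At equilibrium [HA] = 0.3 − 1.29 × 10^-5 = 3.00 × 10^-1 M
Ka = [H+][A-]/[HA] = (1.29 × 10^-5)² / 3.00 × 10^-1 = 5.55 × 10^-10
pKa = -log(5.55 × 10^-10) = 9.26

pKa = 9.26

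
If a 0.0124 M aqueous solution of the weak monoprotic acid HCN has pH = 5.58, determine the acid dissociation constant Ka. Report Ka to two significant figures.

Ka = 5.6 × 10^-10

[H+] = 10^(-5.58) = 2.63 × 10^-6 M
At equilibrium [HA] = 0.0124 − 2.63 × 10^-6 = 1.24 × 10^-2 M
Ka = [H+][A-]/[HA] = (2.63 × 10^-6)² / 1.24 × 10^-2 = 5.6 × 10^-10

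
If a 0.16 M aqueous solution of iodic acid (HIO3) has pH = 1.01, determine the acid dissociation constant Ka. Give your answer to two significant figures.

Ka = 1.5 × 10^-1

[H+] = 10^(-1.01) = 9.77 × 10^-2 M
At equilibrium [HA] = 0.16 − 9.77 × 10^-2 = 6.23 × 10^-2 M
Ka = [H+][A-]/[HA] = (9.77 × 10^-2)² / 6.23 × 10^-2 = 1.5 × 10^-1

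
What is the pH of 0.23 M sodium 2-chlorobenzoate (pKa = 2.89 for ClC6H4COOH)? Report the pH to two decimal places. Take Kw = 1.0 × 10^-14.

ClC6H4COO- is the conjugate base of the weak acid ClC6H4COOH.
Ka = 10^(−2.89) = 1.29 × 10^-3
Kb = Kw/Ka = 1.0×10^-14 / 1.29 × 10^-3 = 7.75 × 10^-12
From the ICE table, Kb = x²/(0.23 − x) = 7.75 × 10^-12.
Assume x ≪ 0.23: x ≈ √(7.75 × 10^-12 × 0.23) = 1.34 × 10^-6 M
Check: 0.00058% ionized — well under 5%, approximation valid.
pOH = 5.87, so pH = 14.00 − pOH = 8.13

pH = 8.13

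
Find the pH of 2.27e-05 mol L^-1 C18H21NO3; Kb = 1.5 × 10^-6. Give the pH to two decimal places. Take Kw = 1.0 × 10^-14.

pH = 8.71

C18H21NO3 + H2O ⇌ C18H22NO3+ + OH-
Let x = [OH-] at equilibrium. Kb = x²/(2.27e-05 − x).
x is not negligible relative to C₀; solve x² + 1.5e-06·x − 3.41e-11 = 0.
x = [−1.5e-06 + √(1.5e-06² + 1.36e-10)]/2 = 5.13 × 10^-6 M
pOH = −log(5.13 × 10^-6) = 5.29; pH = 14.00 − 5.29 = 8.71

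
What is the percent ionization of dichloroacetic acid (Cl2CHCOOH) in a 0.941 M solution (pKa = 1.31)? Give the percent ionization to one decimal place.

20.4%

Cl2CHCOOH ⇌ Cl2CHCOO- + H+; let x = [H+] at equilibrium.
Ka = 10^(−1.31) = 4.90 × 10^-2
Solve x² + 0.049x − 0.0461 = 0 → x = 1.92 × 10^-1 M
% ionization = x/C₀ × 100% = 1.92 × 10^-1/0.941 × 100% = 20.4%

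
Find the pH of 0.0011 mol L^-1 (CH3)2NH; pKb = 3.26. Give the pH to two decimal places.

pH = 10.74

(CH3)2NH + H2O ⇌ (CH3)2NH2+ + OH-
Kb = 10^(−3.26) = 5.50 × 10^-4
Kb = [OH-]²/(0.0011 − [OH-]) = 5.50 × 10^-4
[OH-] is not negligible relative to C₀; solve [OH-]² + 0.00055·[OH-] − 6.05e-07 = 0.
[OH-] = (−Kb + √(Kb² + 4·Kb·C₀))/2 = 5.50 × 10^-4 M
pOH = 3.26, so pH = 14.00 − pOH = 10.74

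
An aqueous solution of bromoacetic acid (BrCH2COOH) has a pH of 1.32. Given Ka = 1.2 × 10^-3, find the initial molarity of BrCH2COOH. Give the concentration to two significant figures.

[H+] = 10^(-1.32) = 4.79 × 10^-2 M = x
Ka = x²/(C₀ − x) ⇒ C₀ = x + x²/Ka
C₀ = 4.79 × 10^-2 + (4.79 × 10^-2)²/(1.2 × 10^-3) = 1.96 M

C₀ = 2.0 M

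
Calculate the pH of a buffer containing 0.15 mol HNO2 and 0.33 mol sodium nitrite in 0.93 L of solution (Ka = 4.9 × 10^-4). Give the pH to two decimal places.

pKa = −log(4.9 × 10^-4) = 3.310
Using pH = pKa + log([base]/[acid]) with [base]/[acid] = 0.33/0.15:
pH = 3.310 + (+0.342) = 3.65

pH = 3.65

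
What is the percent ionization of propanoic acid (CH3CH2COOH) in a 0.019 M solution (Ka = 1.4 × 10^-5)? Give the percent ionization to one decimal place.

CH3CH2COOH ⇌ CH3CH2COO- + H+; let x = [H+] at equilibrium.
x ≈ √(Ka·C₀) = √(1.4 × 10^-5 × 0.019) = 5.16 × 10^-4 M
% ionization = x/C₀ × 100% = 5.16 × 10^-4/0.019 × 100% = 2.7%

2.7%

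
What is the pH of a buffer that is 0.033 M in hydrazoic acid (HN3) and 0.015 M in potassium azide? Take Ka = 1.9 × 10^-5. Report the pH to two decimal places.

pH = 4.38

pKa = −log(1.9 × 10^-5) = 4.721
Using pH = pKa + log([base]/[acid]) with [base]/[acid] = 0.015/0.033:
pH = 4.721 + (-0.342) = 4.38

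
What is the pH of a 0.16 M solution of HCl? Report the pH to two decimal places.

HCl is a strong acid and dissociates completely, so [H+] = 0.16 M.
pH = -log(0.16) = 0.80

pH = 0.80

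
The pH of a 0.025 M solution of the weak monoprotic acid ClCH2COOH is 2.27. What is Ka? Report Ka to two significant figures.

Ka = 1.5 × 10^-3

[H+] = 10^(-2.27) = 5.37 × 10^-3 M
At equilibrium [HA] = 0.025 − 5.37 × 10^-3 = 1.96 × 10^-2 M
Ka = [H+][A-]/[HA] = (5.37 × 10^-3)² / 1.96 × 10^-2 = 1.5 × 10^-3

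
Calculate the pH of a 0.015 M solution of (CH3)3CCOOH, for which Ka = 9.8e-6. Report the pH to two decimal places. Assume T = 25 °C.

(CH3)3CCOOH ⇌ (CH3)3CCOO- + H+
Let x = [H+] at equilibrium. Ka = x²/(0.015 − x).
Since Ka ≪ C₀, x ≈ √(Ka·C₀) = 3.83 × 10^-4 M.
pH = −log[H+] = −log(3.83 × 10^-4) = 3.42

pH = 3.42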